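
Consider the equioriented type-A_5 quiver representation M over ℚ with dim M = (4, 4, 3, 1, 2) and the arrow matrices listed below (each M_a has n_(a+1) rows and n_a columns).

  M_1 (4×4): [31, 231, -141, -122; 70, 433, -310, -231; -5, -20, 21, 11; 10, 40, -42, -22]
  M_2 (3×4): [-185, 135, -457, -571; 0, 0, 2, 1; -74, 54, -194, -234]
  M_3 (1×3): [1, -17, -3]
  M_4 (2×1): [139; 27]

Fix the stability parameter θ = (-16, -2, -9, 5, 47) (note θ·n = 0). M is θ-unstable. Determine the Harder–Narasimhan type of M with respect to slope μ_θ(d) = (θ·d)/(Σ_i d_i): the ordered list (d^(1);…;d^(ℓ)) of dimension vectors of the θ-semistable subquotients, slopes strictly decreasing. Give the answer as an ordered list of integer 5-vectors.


Interval decomposition of M: I[1,1], I[1,2]^2, I[1,5], I[2,3], I[3,3], I[5,5].
HN type (ℓ=6): μ^(1)=47; μ^(2)=5; μ^(3)=-2; μ^(4)=-11/2; μ^(5)=-9; μ^(6)=-16

((0, 0, 0, 0, 2); (0, 0, 0, 1, 0); (0, 2, 0, 0, 0); (0, 2, 2, 0, 0); (0, 0, 1, 0, 0); (4, 0, 0, 0, 0))


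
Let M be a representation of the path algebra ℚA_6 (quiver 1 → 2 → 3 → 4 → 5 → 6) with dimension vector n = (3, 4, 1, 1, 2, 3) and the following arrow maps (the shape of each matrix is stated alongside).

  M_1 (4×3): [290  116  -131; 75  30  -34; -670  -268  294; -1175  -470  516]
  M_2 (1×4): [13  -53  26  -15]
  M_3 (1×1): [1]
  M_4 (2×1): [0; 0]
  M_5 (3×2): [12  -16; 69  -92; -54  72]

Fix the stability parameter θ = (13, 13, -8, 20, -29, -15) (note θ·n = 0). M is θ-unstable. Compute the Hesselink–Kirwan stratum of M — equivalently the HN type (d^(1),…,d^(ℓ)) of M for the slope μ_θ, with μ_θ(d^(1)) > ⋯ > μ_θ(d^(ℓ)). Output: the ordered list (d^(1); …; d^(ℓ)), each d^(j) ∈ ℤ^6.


Via rank(M_{q-1}∘⋯∘M_p): M ≅ I[1,1], I[1,2], I[1,4], I[2,2]^2, I[5,5], I[5,6], I[6,6]^2.
μ_θ-semistable layers: μ^(1)=20; μ^(2)=13; μ^(3)=6; μ^(4)=-15; μ^(5)=-29

((0, 0, 0, 1, 0, 0); (2, 3, 0, 0, 0, 0); (1, 1, 1, 0, 0, 0); (0, 0, 0, 0, 0, 3); (0, 0, 0, 0, 2, 0))


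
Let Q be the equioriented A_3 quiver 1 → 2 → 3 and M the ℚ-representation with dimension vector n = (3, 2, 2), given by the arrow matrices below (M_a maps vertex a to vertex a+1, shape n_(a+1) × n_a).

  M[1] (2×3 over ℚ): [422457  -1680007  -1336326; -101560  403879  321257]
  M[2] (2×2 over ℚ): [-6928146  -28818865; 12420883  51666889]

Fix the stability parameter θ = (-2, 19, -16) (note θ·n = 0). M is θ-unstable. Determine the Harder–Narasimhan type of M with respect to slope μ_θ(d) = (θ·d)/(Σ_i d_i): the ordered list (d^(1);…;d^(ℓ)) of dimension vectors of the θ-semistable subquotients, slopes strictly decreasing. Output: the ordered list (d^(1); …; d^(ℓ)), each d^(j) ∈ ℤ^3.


Via rank(M_{q-1}∘⋯∘M_p): M ≅ I[1,1], I[1,3]^2.
μ_θ-semistable layers: μ^(1)=3/2; μ^(2)=-2

((0, 2, 2); (3, 0, 0))


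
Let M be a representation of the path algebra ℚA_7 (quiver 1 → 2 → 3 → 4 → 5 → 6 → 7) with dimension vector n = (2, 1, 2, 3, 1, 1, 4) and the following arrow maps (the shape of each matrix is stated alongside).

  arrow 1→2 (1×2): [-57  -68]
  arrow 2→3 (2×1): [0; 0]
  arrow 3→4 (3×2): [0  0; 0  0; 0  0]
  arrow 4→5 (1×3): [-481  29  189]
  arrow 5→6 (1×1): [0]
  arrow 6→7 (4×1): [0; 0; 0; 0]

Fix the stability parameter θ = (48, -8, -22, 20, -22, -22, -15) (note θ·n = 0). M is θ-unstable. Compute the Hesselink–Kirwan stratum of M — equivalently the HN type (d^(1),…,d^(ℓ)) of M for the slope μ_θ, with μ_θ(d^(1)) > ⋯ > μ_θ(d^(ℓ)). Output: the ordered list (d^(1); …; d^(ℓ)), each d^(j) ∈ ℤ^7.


Interval decomposition of M: I[1,1], I[1,2], I[3,3]^2, I[4,4]^2, I[4,5], I[6,6], I[7,7]^4.
HN type (ℓ=5): μ^(1)=48; μ^(2)=20; μ^(3)=-1; μ^(4)=-15; μ^(5)=-22

((1, 0, 0, 0, 0, 0, 0); (1, 1, 0, 2, 0, 0, 0); (0, 0, 0, 1, 1, 0, 0); (0, 0, 0, 0, 0, 0, 4); (0, 0, 2, 0, 0, 1, 0))


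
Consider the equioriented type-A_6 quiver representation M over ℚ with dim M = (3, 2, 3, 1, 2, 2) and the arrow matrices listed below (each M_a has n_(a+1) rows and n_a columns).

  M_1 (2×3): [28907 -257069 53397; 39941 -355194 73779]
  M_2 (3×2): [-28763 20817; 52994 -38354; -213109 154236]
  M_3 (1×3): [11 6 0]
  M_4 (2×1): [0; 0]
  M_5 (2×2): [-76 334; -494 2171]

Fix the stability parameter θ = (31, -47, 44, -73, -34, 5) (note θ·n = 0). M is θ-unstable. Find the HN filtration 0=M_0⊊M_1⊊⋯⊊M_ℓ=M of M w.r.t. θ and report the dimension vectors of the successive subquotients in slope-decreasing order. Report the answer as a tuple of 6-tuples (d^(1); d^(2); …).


Interval decomposition of M: I[1,1], I[1,3], I[1,4], I[3,3], I[5,5], I[5,6], I[6,6].
HN type (ℓ=6): μ^(1)=44; μ^(2)=31; μ^(3)=5; μ^(4)=-8; μ^(5)=-45/4; μ^(6)=-34

((0, 0, 2, 0, 0, 0); (1, 0, 0, 0, 0, 0); (0, 0, 0, 0, 0, 2); (1, 1, 0, 0, 0, 0); (1, 1, 1, 1, 0, 0); (0, 0, 0, 0, 2, 0))


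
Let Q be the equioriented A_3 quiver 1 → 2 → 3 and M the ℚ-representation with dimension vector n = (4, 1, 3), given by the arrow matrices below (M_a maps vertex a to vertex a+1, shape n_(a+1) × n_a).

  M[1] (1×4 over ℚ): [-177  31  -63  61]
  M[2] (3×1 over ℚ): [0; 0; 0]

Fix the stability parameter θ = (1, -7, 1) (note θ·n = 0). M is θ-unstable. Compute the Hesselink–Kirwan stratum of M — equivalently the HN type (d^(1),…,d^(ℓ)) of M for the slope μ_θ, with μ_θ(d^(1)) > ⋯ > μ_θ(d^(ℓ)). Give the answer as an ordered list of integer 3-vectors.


Interval decomposition of M: I[1,1]^3, I[1,2], I[3,3]^3.
HN type (ℓ=2): μ^(1)=1; μ^(2)=-3

((3, 0, 3); (1, 1, 0))


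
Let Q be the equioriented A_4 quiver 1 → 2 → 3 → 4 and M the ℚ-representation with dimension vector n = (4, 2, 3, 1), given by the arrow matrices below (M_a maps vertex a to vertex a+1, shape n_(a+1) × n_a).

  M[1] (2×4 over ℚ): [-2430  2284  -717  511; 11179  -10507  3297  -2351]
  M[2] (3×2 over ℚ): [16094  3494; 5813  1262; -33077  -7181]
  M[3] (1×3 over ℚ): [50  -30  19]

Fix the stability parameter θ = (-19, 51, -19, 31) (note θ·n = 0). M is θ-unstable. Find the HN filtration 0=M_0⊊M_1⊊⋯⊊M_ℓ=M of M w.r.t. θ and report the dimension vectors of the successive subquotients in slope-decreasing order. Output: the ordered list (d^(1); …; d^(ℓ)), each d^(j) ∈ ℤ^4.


Barcode: M ≅ I[1,1]^2, I[1,3], I[1,4], I[3,3]. HN layers by μ_θ (3 steps, strictly decreasing):
  μ^(1)=31; μ^(2)=16; μ^(3)=-19

((0, 0, 0, 1); (0, 2, 2, 0); (4, 0, 1, 0))


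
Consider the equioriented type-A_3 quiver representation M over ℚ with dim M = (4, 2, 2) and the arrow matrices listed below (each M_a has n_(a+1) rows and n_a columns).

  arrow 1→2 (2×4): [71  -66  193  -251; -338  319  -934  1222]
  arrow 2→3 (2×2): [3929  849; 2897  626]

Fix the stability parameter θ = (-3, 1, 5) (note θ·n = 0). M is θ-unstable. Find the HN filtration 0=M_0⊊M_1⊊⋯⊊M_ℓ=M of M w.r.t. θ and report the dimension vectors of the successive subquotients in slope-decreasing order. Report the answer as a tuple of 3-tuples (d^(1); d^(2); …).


Interval decomposition of M: I[1,1]^2, I[1,3]^2.
HN type (ℓ=3): μ^(1)=5; μ^(2)=1; μ^(3)=-3

((0, 0, 2); (0, 2, 0); (4, 0, 0))


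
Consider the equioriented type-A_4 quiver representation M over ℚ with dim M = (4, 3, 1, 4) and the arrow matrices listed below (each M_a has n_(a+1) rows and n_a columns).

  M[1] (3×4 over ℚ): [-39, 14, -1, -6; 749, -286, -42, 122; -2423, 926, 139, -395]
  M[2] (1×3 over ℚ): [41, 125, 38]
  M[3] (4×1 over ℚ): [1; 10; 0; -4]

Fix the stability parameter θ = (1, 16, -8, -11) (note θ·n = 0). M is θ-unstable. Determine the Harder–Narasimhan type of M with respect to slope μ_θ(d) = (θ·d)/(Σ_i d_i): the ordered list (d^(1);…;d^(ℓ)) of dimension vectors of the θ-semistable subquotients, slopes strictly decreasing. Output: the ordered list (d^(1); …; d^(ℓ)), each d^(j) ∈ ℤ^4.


Via rank(M_{q-1}∘⋯∘M_p): M ≅ I[1,1], I[1,2]^2, I[1,4], I[4,4]^3.
μ_θ-semistable layers: μ^(1)=16; μ^(2)=1; μ^(3)=-1/2; μ^(4)=-11

((0, 2, 0, 0); (3, 0, 0, 0); (1, 1, 1, 1); (0, 0, 0, 3))


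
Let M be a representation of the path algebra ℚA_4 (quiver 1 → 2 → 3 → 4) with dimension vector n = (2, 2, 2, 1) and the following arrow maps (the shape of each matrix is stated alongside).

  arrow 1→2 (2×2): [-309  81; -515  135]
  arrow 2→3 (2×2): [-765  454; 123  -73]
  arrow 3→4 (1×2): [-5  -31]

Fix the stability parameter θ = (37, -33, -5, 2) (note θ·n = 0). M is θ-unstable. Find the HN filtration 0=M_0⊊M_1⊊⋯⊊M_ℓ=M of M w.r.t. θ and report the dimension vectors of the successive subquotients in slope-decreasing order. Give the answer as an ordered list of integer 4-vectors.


Via rank(M_{q-1}∘⋯∘M_p): M ≅ I[1,1], I[1,4], I[2,3].
μ_θ-semistable layers: μ^(1)=37; μ^(2)=2; μ^(3)=-1/3; μ^(4)=-5; μ^(5)=-33

((1, 0, 0, 0); (0, 0, 0, 1); (1, 1, 1, 0); (0, 0, 1, 0); (0, 1, 0, 0))


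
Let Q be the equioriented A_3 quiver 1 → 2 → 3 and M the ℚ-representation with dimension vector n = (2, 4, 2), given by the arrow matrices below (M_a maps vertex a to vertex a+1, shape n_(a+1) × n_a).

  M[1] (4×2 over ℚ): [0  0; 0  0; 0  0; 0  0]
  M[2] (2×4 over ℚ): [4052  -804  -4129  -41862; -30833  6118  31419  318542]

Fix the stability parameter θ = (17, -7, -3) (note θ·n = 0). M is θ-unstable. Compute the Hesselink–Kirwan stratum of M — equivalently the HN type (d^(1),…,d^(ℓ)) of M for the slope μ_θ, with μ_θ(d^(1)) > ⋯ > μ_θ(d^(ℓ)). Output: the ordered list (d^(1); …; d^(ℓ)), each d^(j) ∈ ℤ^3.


Interval decomposition of M: I[1,1]^2, I[2,2]^2, I[2,3]^2.
HN type (ℓ=3): μ^(1)=17; μ^(2)=-3; μ^(3)=-7

((2, 0, 0); (0, 0, 2); (0, 4, 0))


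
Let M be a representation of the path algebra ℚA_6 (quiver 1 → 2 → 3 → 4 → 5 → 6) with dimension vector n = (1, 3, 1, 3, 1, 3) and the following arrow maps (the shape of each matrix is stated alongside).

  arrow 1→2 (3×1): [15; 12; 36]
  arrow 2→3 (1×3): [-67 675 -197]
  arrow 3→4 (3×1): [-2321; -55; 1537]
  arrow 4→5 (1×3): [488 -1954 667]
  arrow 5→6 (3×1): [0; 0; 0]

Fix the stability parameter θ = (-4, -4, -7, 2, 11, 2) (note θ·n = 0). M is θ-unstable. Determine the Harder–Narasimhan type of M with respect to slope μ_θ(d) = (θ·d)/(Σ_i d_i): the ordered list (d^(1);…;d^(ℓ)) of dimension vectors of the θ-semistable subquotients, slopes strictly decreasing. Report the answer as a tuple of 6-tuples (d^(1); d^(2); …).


Interval decomposition of M: I[1,5], I[2,2]^2, I[4,4]^2, I[6,6]^3.
HN type (ℓ=4): μ^(1)=11; μ^(2)=2; μ^(3)=-4; μ^(4)=-5

((0, 0, 0, 0, 1, 0); (0, 0, 0, 3, 0, 3); (0, 2, 0, 0, 0, 0); (1, 1, 1, 0, 0, 0))


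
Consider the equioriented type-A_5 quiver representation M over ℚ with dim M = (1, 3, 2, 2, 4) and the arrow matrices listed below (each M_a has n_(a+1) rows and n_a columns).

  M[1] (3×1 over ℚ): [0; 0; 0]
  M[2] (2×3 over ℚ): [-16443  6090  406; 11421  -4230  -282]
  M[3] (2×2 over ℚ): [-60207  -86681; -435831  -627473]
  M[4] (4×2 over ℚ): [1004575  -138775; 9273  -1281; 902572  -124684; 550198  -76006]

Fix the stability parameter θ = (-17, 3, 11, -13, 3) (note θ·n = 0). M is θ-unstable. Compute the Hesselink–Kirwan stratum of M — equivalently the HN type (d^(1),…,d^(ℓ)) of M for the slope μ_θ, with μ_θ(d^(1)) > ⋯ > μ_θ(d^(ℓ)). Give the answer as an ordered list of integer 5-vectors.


Barcode: M ≅ I[1,1], I[2,2]^2, I[2,3], I[3,4], I[4,5], I[5,5]^3. HN layers by μ_θ (5 steps, strictly decreasing):
  μ^(1)=11; μ^(2)=3; μ^(3)=-1; μ^(4)=-13; μ^(5)=-17

((0, 0, 1, 0, 0); (0, 3, 0, 0, 4); (0, 0, 1, 1, 0); (0, 0, 0, 1, 0); (1, 0, 0, 0, 0))


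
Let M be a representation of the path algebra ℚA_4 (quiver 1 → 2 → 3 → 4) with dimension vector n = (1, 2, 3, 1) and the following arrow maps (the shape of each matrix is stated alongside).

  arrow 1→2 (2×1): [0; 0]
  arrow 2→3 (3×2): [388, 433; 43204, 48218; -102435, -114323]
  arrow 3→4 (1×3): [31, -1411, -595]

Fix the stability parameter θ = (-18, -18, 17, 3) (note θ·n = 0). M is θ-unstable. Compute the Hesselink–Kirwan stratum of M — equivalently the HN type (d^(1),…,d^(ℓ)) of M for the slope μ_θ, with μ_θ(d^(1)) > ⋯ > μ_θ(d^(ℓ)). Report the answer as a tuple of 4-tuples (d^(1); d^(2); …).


Via rank(M_{q-1}∘⋯∘M_p): M ≅ I[1,1], I[2,3], I[2,4], I[3,3].
μ_θ-semistable layers: μ^(1)=17; μ^(2)=10; μ^(3)=-18

((0, 0, 2, 0); (0, 0, 1, 1); (1, 2, 0, 0))


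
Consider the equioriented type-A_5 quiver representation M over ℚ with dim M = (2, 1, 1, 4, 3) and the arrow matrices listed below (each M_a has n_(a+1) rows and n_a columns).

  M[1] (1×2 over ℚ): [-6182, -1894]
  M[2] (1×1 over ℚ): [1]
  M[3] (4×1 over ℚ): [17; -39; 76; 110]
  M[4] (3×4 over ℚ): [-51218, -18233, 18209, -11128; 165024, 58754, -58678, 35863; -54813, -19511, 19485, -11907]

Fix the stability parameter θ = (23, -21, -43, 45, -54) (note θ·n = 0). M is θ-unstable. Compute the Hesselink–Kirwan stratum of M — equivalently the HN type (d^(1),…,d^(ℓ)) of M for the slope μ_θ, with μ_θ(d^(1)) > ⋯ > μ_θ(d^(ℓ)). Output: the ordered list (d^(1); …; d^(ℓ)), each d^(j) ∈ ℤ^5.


Via rank(M_{q-1}∘⋯∘M_p): M ≅ I[1,1], I[1,5], I[4,4], I[4,5]^2.
μ_θ-semistable layers: μ^(1)=45; μ^(2)=23; μ^(3)=-9/2; μ^(4)=-41/3

((0, 0, 0, 1, 0); (1, 0, 0, 0, 0); (0, 0, 0, 3, 3); (1, 1, 1, 0, 0))


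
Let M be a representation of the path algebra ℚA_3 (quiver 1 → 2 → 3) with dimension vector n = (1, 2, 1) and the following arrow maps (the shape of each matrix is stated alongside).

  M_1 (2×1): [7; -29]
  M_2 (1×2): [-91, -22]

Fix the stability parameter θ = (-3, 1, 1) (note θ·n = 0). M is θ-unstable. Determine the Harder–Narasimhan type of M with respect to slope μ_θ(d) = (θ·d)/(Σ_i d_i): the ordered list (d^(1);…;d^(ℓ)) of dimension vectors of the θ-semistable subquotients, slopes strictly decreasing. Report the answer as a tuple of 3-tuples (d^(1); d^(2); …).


Via rank(M_{q-1}∘⋯∘M_p): M ≅ I[1,3], I[2,2].
μ_θ-semistable layers: μ^(1)=1; μ^(2)=-3

((0, 2, 1); (1, 0, 0))


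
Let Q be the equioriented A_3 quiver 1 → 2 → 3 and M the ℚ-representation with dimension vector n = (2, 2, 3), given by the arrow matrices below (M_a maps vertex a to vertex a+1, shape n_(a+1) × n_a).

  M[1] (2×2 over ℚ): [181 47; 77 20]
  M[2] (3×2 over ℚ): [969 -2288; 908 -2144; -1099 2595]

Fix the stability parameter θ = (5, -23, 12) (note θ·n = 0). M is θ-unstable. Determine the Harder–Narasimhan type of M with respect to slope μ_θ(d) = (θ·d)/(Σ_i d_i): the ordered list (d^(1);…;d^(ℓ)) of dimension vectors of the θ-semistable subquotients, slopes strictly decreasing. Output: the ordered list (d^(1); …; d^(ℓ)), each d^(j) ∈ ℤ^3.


Interval decomposition of M: I[1,3]^2, I[3,3].
HN type (ℓ=2): μ^(1)=12; μ^(2)=-9

((0, 0, 3); (2, 2, 0))


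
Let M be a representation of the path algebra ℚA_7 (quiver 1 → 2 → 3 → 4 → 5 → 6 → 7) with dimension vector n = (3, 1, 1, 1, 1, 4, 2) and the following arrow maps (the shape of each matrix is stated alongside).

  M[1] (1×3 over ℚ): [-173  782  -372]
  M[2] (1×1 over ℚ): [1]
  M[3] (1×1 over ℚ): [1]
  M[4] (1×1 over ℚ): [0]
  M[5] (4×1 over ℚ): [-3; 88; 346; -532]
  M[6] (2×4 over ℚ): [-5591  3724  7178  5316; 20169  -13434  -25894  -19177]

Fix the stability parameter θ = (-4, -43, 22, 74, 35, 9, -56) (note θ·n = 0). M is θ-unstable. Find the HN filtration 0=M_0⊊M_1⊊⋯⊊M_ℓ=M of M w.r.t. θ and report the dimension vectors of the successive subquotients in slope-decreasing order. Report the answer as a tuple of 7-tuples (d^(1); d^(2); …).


Barcode: M ≅ I[1,1]^2, I[1,4], I[5,7], I[6,6]^2, I[6,7]. HN layers by μ_θ (5 steps, strictly decreasing):
  μ^(1)=74; μ^(2)=22; μ^(3)=9; μ^(4)=-4; μ^(5)=-47/2

((0, 0, 0, 1, 0, 0, 0); (0, 0, 1, 0, 0, 0, 0); (0, 0, 0, 0, 0, 2, 0); (2, 0, 0, 0, 1, 1, 1); (1, 1, 0, 0, 0, 1, 1))


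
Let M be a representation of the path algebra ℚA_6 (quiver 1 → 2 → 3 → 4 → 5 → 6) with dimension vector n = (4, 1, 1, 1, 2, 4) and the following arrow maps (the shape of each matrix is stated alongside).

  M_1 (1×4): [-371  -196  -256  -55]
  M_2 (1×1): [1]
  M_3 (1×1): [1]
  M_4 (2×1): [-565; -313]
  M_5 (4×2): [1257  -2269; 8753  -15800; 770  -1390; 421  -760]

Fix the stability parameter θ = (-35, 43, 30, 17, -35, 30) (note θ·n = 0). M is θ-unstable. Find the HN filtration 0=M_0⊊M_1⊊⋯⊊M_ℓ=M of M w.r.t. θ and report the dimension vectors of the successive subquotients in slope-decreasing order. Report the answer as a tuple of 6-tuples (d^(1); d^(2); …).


Via rank(M_{q-1}∘⋯∘M_p): M ≅ I[1,1]^3, I[1,6], I[5,6], I[6,6]^2.
μ_θ-semistable layers: μ^(1)=30; μ^(2)=55/4; μ^(3)=-35

((0, 0, 0, 0, 0, 4); (0, 1, 1, 1, 1, 0); (4, 0, 0, 0, 1, 0))


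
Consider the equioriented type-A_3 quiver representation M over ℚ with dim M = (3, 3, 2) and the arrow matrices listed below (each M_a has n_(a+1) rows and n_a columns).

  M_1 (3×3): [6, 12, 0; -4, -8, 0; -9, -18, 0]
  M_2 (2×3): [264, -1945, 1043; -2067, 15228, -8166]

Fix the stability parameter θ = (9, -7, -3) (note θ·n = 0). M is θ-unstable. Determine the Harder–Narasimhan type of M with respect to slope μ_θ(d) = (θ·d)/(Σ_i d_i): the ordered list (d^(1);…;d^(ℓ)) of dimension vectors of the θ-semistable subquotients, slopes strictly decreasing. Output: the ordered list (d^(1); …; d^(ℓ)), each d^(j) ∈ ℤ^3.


Interval decomposition of M: I[1,1]^2, I[1,3], I[2,2], I[2,3].
HN type (ℓ=4): μ^(1)=9; μ^(2)=-1/3; μ^(3)=-3; μ^(4)=-7

((2, 0, 0); (1, 1, 1); (0, 0, 1); (0, 2, 0))


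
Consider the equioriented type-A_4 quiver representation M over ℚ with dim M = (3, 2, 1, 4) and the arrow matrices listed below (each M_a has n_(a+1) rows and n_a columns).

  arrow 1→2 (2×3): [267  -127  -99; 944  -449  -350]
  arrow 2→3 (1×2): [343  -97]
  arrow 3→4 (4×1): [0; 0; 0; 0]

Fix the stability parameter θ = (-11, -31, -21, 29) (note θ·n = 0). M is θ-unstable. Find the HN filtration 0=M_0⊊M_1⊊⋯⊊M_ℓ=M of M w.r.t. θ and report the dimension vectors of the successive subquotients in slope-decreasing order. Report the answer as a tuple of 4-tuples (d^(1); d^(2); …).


Barcode: M ≅ I[1,1], I[1,2], I[1,3], I[4,4]^4. HN layers by μ_θ (3 steps, strictly decreasing):
  μ^(1)=29; μ^(2)=-11; μ^(3)=-21

((0, 0, 0, 4); (1, 0, 0, 0); (2, 2, 1, 0))


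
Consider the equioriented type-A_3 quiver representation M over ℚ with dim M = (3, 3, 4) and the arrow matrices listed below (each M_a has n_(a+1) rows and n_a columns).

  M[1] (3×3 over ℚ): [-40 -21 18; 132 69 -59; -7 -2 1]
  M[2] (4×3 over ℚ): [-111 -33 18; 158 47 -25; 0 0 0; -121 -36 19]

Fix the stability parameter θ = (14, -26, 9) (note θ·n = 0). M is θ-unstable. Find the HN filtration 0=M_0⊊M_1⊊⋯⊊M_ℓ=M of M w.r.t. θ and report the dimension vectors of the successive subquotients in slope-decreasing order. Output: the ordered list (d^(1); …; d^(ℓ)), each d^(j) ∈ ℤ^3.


Interval decomposition of M: I[1,2], I[1,3]^2, I[3,3]^2.
HN type (ℓ=2): μ^(1)=9; μ^(2)=-6

((0, 0, 4); (3, 3, 0))


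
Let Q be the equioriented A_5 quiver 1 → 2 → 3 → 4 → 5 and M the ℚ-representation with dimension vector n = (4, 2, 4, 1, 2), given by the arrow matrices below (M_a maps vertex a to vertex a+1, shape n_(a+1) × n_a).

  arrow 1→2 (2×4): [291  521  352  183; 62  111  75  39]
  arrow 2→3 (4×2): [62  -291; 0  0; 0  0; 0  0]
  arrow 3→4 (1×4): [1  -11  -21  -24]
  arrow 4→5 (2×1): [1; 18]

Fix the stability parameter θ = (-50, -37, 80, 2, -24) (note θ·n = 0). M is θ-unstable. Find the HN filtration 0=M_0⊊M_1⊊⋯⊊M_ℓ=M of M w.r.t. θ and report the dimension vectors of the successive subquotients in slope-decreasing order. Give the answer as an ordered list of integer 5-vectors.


Barcode: M ≅ I[1,1]^2, I[1,2], I[1,5], I[3,3]^3, I[5,5]. HN layers by μ_θ (5 steps, strictly decreasing):
  μ^(1)=80; μ^(2)=58/3; μ^(3)=-24; μ^(4)=-37; μ^(5)=-50

((0, 0, 3, 0, 0); (0, 0, 1, 1, 1); (0, 0, 0, 0, 1); (0, 2, 0, 0, 0); (4, 0, 0, 0, 0))


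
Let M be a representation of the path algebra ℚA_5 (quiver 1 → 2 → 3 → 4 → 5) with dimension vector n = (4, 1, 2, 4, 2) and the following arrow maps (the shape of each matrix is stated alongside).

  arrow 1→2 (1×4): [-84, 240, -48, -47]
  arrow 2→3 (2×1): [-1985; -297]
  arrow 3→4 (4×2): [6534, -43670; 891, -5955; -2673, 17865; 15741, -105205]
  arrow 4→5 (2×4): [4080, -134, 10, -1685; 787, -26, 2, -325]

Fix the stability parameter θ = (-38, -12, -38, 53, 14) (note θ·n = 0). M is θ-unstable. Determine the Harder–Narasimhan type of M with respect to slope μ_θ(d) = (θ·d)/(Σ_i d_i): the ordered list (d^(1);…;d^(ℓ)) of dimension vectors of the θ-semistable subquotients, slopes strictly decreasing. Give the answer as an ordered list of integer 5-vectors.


Via rank(M_{q-1}∘⋯∘M_p): M ≅ I[1,1]^3, I[1,3], I[3,5], I[4,4]^2, I[4,5].
μ_θ-semistable layers: μ^(1)=53; μ^(2)=67/2; μ^(3)=-25; μ^(4)=-38

((0, 0, 0, 2, 0); (0, 0, 0, 2, 2); (0, 1, 1, 0, 0); (4, 0, 1, 0, 0))


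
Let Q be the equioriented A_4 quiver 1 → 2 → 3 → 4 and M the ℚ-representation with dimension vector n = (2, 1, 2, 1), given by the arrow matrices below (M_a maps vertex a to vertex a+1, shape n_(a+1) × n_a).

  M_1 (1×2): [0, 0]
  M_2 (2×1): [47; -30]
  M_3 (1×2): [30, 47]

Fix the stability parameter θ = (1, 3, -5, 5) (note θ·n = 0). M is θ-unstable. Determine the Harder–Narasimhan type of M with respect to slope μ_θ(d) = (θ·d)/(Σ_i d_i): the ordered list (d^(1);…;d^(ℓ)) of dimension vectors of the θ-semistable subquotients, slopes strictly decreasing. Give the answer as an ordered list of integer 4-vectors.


Via rank(M_{q-1}∘⋯∘M_p): M ≅ I[1,1]^2, I[2,3], I[3,4].
μ_θ-semistable layers: μ^(1)=5; μ^(2)=1; μ^(3)=-1; μ^(4)=-5

((0, 0, 0, 1); (2, 0, 0, 0); (0, 1, 1, 0); (0, 0, 1, 0))


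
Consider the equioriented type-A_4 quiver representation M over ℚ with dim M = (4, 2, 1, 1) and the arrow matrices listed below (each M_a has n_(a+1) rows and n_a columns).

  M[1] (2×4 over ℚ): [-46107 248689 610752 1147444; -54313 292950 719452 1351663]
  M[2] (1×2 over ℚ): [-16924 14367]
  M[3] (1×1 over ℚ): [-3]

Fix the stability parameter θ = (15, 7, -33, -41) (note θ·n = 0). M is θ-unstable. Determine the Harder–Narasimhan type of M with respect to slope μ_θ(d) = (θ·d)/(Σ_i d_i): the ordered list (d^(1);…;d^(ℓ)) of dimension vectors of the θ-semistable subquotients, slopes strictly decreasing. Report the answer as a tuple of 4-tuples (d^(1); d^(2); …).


Barcode: M ≅ I[1,1]^2, I[1,2], I[1,4]. HN layers by μ_θ (3 steps, strictly decreasing):
  μ^(1)=15; μ^(2)=11; μ^(3)=-13

((2, 0, 0, 0); (1, 1, 0, 0); (1, 1, 1, 1))


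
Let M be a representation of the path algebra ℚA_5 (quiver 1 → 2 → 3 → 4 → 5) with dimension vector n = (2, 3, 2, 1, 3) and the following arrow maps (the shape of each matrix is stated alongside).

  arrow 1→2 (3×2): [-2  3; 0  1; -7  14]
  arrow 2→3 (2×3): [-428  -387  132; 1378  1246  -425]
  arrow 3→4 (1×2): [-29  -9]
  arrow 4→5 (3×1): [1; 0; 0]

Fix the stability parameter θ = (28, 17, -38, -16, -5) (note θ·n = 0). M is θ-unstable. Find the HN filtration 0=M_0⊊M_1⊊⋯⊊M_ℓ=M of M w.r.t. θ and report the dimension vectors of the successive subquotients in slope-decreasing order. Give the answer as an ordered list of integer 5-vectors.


Via rank(M_{q-1}∘⋯∘M_p): M ≅ I[1,3], I[1,5], I[2,2], I[5,5]^2.
μ_θ-semistable layers: μ^(1)=17; μ^(2)=7/3; μ^(3)=-14/5; μ^(4)=-5

((0, 1, 0, 0, 0); (1, 1, 1, 0, 0); (1, 1, 1, 1, 1); (0, 0, 0, 0, 2))


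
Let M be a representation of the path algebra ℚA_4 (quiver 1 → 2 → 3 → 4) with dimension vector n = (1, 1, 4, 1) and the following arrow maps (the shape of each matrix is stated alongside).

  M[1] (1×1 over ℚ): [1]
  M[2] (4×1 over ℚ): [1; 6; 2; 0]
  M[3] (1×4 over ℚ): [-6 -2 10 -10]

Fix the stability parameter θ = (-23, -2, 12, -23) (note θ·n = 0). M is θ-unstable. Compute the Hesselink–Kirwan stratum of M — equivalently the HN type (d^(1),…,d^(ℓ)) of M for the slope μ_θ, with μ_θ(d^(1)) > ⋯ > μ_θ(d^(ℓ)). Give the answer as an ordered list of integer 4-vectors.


Barcode: M ≅ I[1,4], I[3,3]^3. HN layers by μ_θ (3 steps, strictly decreasing):
  μ^(1)=12; μ^(2)=-13/3; μ^(3)=-23

((0, 0, 3, 0); (0, 1, 1, 1); (1, 0, 0, 0))


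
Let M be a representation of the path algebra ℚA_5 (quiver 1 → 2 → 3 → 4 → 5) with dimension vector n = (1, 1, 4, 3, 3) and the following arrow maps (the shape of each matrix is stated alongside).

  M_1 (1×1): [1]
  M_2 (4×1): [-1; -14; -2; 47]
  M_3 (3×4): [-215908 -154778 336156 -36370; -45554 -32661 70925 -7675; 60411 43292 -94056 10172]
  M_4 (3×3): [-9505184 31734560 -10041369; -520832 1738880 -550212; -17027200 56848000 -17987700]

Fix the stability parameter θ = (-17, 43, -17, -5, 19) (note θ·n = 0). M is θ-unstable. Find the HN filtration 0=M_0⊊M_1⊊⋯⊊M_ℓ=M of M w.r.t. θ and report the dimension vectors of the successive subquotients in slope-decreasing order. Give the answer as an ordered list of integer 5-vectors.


Interval decomposition of M: I[1,5], I[3,3], I[3,4]^2, I[5,5]^2.
HN type (ℓ=4): μ^(1)=19; μ^(2)=7; μ^(3)=-5; μ^(4)=-17

((0, 0, 0, 0, 3); (0, 1, 1, 1, 0); (0, 0, 0, 2, 0); (1, 0, 3, 0, 0))


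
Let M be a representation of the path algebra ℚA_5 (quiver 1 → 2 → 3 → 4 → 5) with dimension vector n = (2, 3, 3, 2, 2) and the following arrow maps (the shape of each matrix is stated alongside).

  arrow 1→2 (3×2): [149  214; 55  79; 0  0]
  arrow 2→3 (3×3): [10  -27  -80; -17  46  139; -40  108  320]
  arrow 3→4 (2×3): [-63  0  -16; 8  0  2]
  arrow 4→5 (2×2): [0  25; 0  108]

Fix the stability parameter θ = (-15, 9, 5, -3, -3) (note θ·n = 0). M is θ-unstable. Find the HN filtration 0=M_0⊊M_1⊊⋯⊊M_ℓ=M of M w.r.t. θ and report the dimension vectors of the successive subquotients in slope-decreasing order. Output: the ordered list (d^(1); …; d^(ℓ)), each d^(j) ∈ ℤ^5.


Barcode: M ≅ I[1,3], I[1,4], I[2,2], I[3,5], I[5,5]. HN layers by μ_θ (6 steps, strictly decreasing):
  μ^(1)=9; μ^(2)=7; μ^(3)=11/3; μ^(4)=-1/3; μ^(5)=-3; μ^(6)=-15

((0, 1, 0, 0, 0); (0, 1, 1, 0, 0); (0, 1, 1, 1, 0); (0, 0, 1, 1, 1); (0, 0, 0, 0, 1); (2, 0, 0, 0, 0))


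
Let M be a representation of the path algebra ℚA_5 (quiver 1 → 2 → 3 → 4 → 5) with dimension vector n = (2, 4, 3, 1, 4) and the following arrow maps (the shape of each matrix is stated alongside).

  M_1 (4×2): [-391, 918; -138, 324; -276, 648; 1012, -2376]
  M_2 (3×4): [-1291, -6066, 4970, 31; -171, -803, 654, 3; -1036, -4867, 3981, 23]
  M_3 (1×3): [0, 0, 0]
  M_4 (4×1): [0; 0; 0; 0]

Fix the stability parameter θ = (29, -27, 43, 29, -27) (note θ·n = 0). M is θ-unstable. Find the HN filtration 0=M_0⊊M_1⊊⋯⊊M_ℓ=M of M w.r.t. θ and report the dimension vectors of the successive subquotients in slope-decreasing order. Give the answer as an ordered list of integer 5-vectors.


Interval decomposition of M: I[1,1], I[1,3], I[2,2], I[2,3]^2, I[4,4], I[5,5]^4.
HN type (ℓ=4): μ^(1)=43; μ^(2)=29; μ^(3)=1; μ^(4)=-27

((0, 0, 3, 0, 0); (1, 0, 0, 1, 0); (1, 1, 0, 0, 0); (0, 3, 0, 0, 4))


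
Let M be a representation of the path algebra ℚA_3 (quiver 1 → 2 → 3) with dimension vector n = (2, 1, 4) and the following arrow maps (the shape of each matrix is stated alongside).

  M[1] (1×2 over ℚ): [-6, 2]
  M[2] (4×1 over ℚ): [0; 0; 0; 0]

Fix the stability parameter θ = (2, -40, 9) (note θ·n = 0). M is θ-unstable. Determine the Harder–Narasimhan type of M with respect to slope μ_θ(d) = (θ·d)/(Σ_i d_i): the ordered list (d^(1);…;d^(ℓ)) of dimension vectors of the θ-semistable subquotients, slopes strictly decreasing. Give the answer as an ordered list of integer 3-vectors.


Via rank(M_{q-1}∘⋯∘M_p): M ≅ I[1,1], I[1,2], I[3,3]^4.
μ_θ-semistable layers: μ^(1)=9; μ^(2)=2; μ^(3)=-19

((0, 0, 4); (1, 0, 0); (1, 1, 0))


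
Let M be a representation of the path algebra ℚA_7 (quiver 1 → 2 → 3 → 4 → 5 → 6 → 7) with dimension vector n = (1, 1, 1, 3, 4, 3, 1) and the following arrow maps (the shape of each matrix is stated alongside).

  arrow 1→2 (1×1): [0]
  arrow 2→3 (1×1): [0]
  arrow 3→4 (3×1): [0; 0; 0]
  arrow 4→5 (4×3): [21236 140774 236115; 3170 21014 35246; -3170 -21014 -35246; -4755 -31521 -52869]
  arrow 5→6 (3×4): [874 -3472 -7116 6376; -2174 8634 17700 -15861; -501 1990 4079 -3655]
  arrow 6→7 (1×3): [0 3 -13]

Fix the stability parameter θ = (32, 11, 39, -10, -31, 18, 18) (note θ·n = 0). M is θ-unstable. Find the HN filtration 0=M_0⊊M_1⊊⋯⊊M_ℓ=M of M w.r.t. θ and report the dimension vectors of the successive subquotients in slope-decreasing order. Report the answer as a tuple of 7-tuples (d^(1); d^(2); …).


Interval decomposition of M: I[1,1], I[2,2], I[3,3], I[4,4], I[4,6], I[4,7], I[5,5], I[5,6].
HN type (ℓ=7): μ^(1)=39; μ^(2)=32; μ^(3)=18; μ^(4)=11; μ^(5)=-10; μ^(6)=-41/2; μ^(7)=-31

((0, 0, 1, 0, 0, 0, 0); (1, 0, 0, 0, 0, 0, 0); (0, 0, 0, 0, 0, 3, 1); (0, 1, 0, 0, 0, 0, 0); (0, 0, 0, 1, 0, 0, 0); (0, 0, 0, 2, 2, 0, 0); (0, 0, 0, 0, 2, 0, 0))


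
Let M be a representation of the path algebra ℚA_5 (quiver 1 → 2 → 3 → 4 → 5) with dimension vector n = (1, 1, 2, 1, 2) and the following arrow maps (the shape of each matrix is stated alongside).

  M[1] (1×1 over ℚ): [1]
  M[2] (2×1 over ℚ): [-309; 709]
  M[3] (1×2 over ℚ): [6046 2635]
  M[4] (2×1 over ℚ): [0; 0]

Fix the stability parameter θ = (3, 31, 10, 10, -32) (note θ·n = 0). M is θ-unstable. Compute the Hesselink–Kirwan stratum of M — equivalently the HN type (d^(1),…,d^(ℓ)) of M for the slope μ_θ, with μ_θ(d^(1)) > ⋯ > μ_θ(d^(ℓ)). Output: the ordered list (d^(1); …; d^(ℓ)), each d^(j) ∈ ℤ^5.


Barcode: M ≅ I[1,4], I[3,3], I[5,5]^2. HN layers by μ_θ (4 steps, strictly decreasing):
  μ^(1)=17; μ^(2)=10; μ^(3)=3; μ^(4)=-32

((0, 1, 1, 1, 0); (0, 0, 1, 0, 0); (1, 0, 0, 0, 0); (0, 0, 0, 0, 2))


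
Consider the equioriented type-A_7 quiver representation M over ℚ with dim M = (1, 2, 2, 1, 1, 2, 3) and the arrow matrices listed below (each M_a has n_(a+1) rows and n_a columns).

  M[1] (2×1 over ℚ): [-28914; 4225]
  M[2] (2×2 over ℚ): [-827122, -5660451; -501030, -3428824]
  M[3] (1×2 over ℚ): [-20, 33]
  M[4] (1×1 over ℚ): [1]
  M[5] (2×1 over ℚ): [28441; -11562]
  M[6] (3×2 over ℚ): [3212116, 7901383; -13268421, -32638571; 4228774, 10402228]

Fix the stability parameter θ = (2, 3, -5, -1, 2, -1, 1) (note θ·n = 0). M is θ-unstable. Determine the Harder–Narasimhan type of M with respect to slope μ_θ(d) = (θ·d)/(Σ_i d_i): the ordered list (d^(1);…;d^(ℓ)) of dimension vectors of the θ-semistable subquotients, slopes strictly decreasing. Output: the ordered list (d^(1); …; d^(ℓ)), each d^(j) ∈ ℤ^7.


Interval decomposition of M: I[1,3], I[2,7], I[6,7], I[7,7].
HN type (ℓ=4): μ^(1)=1; μ^(2)=1/2; μ^(3)=0; μ^(4)=-1

((0, 0, 0, 0, 0, 0, 3); (0, 0, 0, 0, 1, 1, 0); (1, 1, 1, 0, 0, 0, 0); (0, 1, 1, 1, 0, 1, 0))


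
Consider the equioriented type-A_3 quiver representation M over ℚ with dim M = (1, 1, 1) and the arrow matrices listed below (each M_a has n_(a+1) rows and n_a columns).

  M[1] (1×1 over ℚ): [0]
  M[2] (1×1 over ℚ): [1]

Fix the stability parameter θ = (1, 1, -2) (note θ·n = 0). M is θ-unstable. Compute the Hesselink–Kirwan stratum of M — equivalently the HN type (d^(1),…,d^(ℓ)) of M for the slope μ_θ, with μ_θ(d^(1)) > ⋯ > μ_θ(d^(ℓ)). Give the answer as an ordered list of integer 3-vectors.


Via rank(M_{q-1}∘⋯∘M_p): M ≅ I[1,1], I[2,3].
μ_θ-semistable layers: μ^(1)=1; μ^(2)=-1/2

((1, 0, 0); (0, 1, 1))


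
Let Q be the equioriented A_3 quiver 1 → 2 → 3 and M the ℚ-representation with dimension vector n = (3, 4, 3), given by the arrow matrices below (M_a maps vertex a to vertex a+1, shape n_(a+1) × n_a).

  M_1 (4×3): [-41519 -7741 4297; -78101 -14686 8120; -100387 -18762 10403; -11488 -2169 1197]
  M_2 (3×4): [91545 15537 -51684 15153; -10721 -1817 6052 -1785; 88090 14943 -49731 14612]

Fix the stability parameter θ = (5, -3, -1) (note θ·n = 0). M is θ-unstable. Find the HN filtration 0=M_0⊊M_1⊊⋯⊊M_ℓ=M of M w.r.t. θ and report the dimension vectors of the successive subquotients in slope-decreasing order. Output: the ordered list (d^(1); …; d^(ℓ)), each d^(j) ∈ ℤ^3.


Barcode: M ≅ I[1,2]^2, I[1,3], I[2,3], I[3,3]. HN layers by μ_θ (4 steps, strictly decreasing):
  μ^(1)=1; μ^(2)=1/3; μ^(3)=-1; μ^(4)=-3

((2, 2, 0); (1, 1, 1); (0, 0, 2); (0, 1, 0))


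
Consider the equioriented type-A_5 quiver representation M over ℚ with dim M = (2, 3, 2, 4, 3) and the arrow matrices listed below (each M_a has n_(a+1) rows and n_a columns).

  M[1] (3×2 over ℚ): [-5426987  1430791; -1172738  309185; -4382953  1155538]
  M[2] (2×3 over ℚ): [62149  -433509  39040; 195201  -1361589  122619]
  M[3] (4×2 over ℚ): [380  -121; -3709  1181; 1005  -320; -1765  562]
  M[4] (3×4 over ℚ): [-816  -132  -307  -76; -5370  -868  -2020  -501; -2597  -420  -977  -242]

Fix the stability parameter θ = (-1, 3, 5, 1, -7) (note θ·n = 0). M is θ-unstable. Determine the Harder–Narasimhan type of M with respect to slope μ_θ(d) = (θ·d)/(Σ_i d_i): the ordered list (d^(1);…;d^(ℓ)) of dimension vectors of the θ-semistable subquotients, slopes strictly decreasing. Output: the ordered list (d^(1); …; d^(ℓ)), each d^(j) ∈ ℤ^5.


Interval decomposition of M: I[1,2], I[1,5], I[2,5], I[4,4], I[4,5].
HN type (ℓ=5): μ^(1)=3; μ^(2)=1; μ^(3)=1/2; μ^(4)=-1; μ^(5)=-3

((0, 1, 0, 0, 0); (0, 0, 0, 1, 0); (0, 2, 2, 2, 2); (2, 0, 0, 0, 0); (0, 0, 0, 1, 1))


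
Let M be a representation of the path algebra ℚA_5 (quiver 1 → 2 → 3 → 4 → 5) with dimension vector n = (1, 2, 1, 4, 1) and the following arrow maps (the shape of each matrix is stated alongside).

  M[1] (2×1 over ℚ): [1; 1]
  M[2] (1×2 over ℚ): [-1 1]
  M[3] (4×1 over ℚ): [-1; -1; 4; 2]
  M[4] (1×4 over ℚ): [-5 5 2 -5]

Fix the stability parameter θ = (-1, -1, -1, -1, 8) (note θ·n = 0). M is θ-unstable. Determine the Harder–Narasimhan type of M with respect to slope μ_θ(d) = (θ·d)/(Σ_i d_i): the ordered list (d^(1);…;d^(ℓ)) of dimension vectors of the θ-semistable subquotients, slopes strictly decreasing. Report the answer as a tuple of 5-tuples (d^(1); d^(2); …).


Via rank(M_{q-1}∘⋯∘M_p): M ≅ I[1,2], I[2,5], I[4,4]^3.
μ_θ-semistable layers: μ^(1)=8; μ^(2)=-1

((0, 0, 0, 0, 1); (1, 2, 1, 4, 0))


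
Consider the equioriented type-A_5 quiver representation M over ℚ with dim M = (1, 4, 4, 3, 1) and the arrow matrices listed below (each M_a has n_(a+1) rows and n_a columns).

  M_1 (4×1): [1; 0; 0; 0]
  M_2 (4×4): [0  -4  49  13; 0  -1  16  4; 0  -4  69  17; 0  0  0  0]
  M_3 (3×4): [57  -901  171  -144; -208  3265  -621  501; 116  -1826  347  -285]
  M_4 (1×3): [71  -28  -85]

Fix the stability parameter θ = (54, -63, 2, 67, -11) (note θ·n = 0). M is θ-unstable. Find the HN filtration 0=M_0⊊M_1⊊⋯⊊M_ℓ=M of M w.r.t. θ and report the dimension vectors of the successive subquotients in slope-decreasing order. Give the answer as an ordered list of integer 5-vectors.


Via rank(M_{q-1}∘⋯∘M_p): M ≅ I[1,2], I[2,2], I[2,4], I[2,5], I[3,3], I[3,4].
μ_θ-semistable layers: μ^(1)=67; μ^(2)=28; μ^(3)=2; μ^(4)=-9/2; μ^(5)=-63

((0, 0, 0, 2, 0); (0, 0, 0, 1, 1); (0, 0, 4, 0, 0); (1, 1, 0, 0, 0); (0, 3, 0, 0, 0))


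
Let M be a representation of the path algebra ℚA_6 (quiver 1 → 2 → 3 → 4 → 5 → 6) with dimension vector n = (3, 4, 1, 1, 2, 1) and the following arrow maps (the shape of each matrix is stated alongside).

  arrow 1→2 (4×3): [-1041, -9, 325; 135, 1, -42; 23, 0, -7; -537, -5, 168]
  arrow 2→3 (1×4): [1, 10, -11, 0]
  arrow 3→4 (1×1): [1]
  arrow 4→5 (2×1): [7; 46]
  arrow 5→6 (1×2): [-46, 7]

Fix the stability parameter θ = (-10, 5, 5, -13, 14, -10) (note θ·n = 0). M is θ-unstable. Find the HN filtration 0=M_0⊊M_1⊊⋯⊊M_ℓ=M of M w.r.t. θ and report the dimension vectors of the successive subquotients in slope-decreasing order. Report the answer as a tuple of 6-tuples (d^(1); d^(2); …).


Barcode: M ≅ I[1,2]^2, I[1,5], I[2,2], I[5,6]. HN layers by μ_θ (5 steps, strictly decreasing):
  μ^(1)=14; μ^(2)=5; μ^(3)=2; μ^(4)=-1; μ^(5)=-10

((0, 0, 0, 0, 1, 0); (0, 3, 0, 0, 0, 0); (0, 0, 0, 0, 1, 1); (0, 1, 1, 1, 0, 0); (3, 0, 0, 0, 0, 0))


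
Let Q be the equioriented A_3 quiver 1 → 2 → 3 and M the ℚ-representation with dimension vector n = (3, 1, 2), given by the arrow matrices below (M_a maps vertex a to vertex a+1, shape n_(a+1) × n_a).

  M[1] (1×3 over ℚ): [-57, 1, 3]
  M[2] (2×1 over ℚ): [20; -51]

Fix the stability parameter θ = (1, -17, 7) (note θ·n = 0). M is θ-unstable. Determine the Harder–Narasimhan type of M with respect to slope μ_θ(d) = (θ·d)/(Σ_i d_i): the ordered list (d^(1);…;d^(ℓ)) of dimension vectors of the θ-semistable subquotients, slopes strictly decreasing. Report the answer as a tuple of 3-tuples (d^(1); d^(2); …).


Via rank(M_{q-1}∘⋯∘M_p): M ≅ I[1,1]^2, I[1,3], I[3,3].
μ_θ-semistable layers: μ^(1)=7; μ^(2)=1; μ^(3)=-8

((0, 0, 2); (2, 0, 0); (1, 1, 0))


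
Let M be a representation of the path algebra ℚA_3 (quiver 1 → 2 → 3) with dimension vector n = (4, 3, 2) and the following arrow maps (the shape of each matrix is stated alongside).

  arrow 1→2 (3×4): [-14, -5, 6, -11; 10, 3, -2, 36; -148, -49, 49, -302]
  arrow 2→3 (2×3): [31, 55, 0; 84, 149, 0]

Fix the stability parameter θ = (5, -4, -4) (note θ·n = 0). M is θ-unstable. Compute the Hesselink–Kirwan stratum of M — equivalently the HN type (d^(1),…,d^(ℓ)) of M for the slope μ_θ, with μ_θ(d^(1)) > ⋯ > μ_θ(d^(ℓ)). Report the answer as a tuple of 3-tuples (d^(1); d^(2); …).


Via rank(M_{q-1}∘⋯∘M_p): M ≅ I[1,1], I[1,2], I[1,3]^2.
μ_θ-semistable layers: μ^(1)=5; μ^(2)=1/2; μ^(3)=-1

((1, 0, 0); (1, 1, 0); (2, 2, 2))


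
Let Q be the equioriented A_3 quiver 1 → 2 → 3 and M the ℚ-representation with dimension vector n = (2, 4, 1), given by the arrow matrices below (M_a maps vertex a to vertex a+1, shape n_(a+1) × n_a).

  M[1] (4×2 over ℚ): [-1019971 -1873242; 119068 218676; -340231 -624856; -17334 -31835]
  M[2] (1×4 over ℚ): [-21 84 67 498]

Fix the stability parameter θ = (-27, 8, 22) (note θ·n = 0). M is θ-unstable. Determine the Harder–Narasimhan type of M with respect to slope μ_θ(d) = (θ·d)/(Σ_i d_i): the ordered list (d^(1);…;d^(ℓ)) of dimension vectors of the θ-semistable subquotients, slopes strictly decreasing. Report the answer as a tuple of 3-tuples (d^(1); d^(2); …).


Interval decomposition of M: I[1,2], I[1,3], I[2,2]^2.
HN type (ℓ=3): μ^(1)=22; μ^(2)=8; μ^(3)=-27

((0, 0, 1); (0, 4, 0); (2, 0, 0))


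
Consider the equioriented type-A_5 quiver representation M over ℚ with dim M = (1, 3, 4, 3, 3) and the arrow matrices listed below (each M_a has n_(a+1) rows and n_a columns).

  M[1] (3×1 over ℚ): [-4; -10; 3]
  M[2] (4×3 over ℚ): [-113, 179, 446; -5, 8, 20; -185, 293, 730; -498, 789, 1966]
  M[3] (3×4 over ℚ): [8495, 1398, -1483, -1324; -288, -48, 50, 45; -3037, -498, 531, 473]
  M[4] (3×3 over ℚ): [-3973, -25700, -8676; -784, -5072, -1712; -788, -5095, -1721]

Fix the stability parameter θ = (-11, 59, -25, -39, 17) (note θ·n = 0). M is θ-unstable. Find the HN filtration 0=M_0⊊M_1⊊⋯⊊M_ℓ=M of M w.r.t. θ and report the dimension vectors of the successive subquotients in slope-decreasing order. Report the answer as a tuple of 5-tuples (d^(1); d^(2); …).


Interval decomposition of M: I[1,2], I[2,4], I[2,5], I[3,3]^2, I[4,5], I[5,5].
HN type (ℓ=6): μ^(1)=59; μ^(2)=17; μ^(3)=-5/3; μ^(4)=-11; μ^(5)=-25; μ^(6)=-39

((0, 1, 0, 0, 0); (0, 0, 0, 0, 3); (0, 2, 2, 2, 0); (1, 0, 0, 0, 0); (0, 0, 2, 0, 0); (0, 0, 0, 1, 0))
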